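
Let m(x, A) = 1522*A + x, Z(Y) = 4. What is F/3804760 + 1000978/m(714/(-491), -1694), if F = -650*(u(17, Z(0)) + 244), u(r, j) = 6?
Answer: -51891946805437/120414024395938 ≈ -0.43095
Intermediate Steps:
m(x, A) = x + 1522*A
F = -162500 (F = -650*(6 + 244) = -650*250 = -162500)
F/3804760 + 1000978/m(714/(-491), -1694) = -162500/3804760 + 1000978/(714/(-491) + 1522*(-1694)) = -162500*1/3804760 + 1000978/(714*(-1/491) - 2578268) = -8125/190238 + 1000978/(-714/491 - 2578268) = -8125/190238 + 1000978/(-1265930302/491) = -8125/190238 + 1000978*(-491/1265930302) = -8125/190238 - 245740099/632965151 = -51891946805437/120414024395938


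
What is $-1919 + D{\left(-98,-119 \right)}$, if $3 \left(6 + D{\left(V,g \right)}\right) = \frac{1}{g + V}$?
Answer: $- \frac{1253176}{651} \approx -1925.0$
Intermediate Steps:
$D{\left(V,g \right)} = -6 + \frac{1}{3 \left(V + g\right)}$ ($D{\left(V,g \right)} = -6 + \frac{1}{3 \left(g + V\right)} = -6 + \frac{1}{3 \left(V + g\right)}$)
$-1919 + D{\left(-98,-119 \right)} = -1919 + \frac{\frac{1}{3} - -588 - -714}{-98 - 119} = -1919 + \frac{\frac{1}{3} + 588 + 714}{-217} = -1919 - \frac{3907}{651} = - \frac{1253176}{651}$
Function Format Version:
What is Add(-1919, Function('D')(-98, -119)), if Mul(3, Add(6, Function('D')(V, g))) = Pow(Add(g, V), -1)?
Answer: Rational(-1253176, 651) ≈ -1925.0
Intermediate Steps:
Function('D')(V, g) = Add(-6, Mul(Rational(1, 3), Pow(Add(V, g), -1))) (Function('D')(V, g) = Add(-6, Mul(Rational(1, 3), Pow(Add(g, V), -1))) = Add(-6, Mul(Rational(1, 3), Pow(Add(V, g), -1))))
Add(-1919, Function('D')(-98, -119)) = Add(-1919, Mul(Pow(Add(-98, -119), -1), Add(Rational(1, 3), Mul(-6, -98), Mul(-6, -119)))) = Add(-1919, Mul(Pow(-217, -1), Add(Rational(1, 3), 588, 714))) = Add(-1919, Mul(Rational(-1, 217), Rational(3907, 3))) = Add(-1919, Rational(-3907, 651)) = Rational(-1253176, 651)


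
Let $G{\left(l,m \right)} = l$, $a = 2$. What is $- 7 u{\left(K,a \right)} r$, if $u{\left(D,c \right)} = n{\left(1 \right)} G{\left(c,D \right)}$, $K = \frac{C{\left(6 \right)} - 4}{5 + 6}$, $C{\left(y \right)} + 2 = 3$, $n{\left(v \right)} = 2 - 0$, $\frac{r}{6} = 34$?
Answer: $-5712$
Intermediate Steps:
$r = 204$ ($r = 6 \cdot 34 = 204$)
$n{\left(v \right)} = 2$ ($n{\left(v \right)} = 2 + 0 = 2$)
$C{\left(y \right)} = 1$ ($C{\left(y \right)} = -2 + 3 = 1$)
$K = - \frac{3}{11}$ ($K = \frac{1 - 4}{5 + 6} = - \frac{3}{11} \approx -0.27273$)
$u{\left(D,c \right)} = 2 c$
$- 7 u{\left(K,a \right)} r = - 7 \cdot 2 \cdot 2 \cdot 204 = \left(-7\right) 4 \cdot 204 = \left(-28\right) 204 = -5712$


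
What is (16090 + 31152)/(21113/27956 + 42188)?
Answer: 16717688/14929479 ≈ 1.1198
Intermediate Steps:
(16090 + 31152)/(21113/27956 + 42188) = 47242/(21113*(1/27956) + 42188) = 47242/(21113/27956 + 42188) = 47242/(1179428841/27956) = 47242*(27956/1179428841) = 16717688/14929479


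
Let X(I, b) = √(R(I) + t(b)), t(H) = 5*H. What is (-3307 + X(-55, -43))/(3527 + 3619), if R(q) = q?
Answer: -3307/7146 + I*√30/2382 ≈ -0.46278 + 0.0022994*I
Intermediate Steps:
X(I, b) = √(I + 5*b)
(-3307 + X(-55, -43))/(3527 + 3619) = (-3307 + √(-55 + 5*(-43)))/(3527 + 3619) = (-3307 + √(-55 - 215))/7146 = (-3307 + √(-270))*(1/7146) = (-3307 + 3*I*√30)*(1/7146) = -3307/7146 + I*√30/2382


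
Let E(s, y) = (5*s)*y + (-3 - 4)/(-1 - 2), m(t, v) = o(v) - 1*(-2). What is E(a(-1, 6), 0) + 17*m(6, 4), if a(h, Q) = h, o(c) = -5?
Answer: -146/3 ≈ -48.667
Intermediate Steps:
m(t, v) = -3 (m(t, v) = -5 - 1*(-2) = -5 + 2 = -3)
E(s, y) = 7/3 + 5*s*y (E(s, y) = 5*s*y - 7/(-3) = 5*s*y - 7*(-⅓) = 5*s*y + 7/3 = 7/3 + 5*s*y)
E(a(-1, 6), 0) + 17*m(6, 4) = (7/3 + 5*(-1)*0) + 17*(-3) = (7/3 + 0) - 51 = 7/3 - 51 = -146/3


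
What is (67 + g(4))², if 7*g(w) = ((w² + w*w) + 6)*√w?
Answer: 297025/49 ≈ 6061.7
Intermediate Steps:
g(w) = √w*(6 + 2*w²)/7 (g(w) = (((w² + w*w) + 6)*√w)/7 = (((w² + w²) + 6)*√w)/7 = ((2*w² + 6)*√w)/7 = ((6 + 2*w²)*√w)/7 = (√w*(6 + 2*w²))/7 = √w*(6 + 2*w²)/7)
(67 + g(4))² = (67 + 2*√4*(3 + 4²)/7)² = (67 + (2/7)*2*(3 + 16))² = (67 + (2/7)*2*19)² = (67 + 76/7)² = (545/7)² = 297025/49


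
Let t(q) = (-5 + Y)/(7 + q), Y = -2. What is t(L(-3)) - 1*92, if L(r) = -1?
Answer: -559/6 ≈ -93.167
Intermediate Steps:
t(q) = -7/(7 + q) (t(q) = (-5 - 2)/(7 + q) = -7/(7 + q))
t(L(-3)) - 1*92 = -7/(7 - 1) - 1*92 = -7/6 - 92 = -559/6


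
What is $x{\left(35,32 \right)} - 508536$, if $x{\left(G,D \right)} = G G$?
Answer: $-507311$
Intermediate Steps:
$x{\left(G,D \right)} = G^{2}$
$x{\left(35,32 \right)} - 508536 = 35^{2} - 508536 = 1225 - 508536 = -507311$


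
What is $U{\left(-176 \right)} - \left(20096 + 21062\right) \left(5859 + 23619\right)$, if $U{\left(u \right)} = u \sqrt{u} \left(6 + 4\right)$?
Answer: $-1213255524 - 7040 i \sqrt{11} \approx -1.2133 \cdot 10^{9} - 23349.0 i$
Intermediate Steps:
$U{\left(u \right)} = 10 u^{\frac{3}{2}}$ ($U{\left(u \right)} = u^{\frac{3}{2}} \cdot 10 = 10 u^{\frac{3}{2}}$)
$U{\left(-176 \right)} - \left(20096 + 21062\right) \left(5859 + 23619\right) = 10 \left(-176\right)^{\frac{3}{2}} - \left(20096 + 21062\right) \left(5859 + 23619\right) = 10 \left(- 704 i \sqrt{11}\right) - 41158 \cdot 29478 = - 7040 i \sqrt{11} - 1213255524 = -1213255524 - 7040 i \sqrt{11}$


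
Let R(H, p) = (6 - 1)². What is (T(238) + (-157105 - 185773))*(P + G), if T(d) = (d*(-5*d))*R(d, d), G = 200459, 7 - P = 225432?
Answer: 185332055148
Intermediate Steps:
P = -225425 (P = 7 - 1*225432 = 7 - 225432 = -225425)
R(H, p) = 25 (R(H, p) = 5² = 25)
T(d) = -125*d² (T(d) = (d*(-5*d))*25 = -5*d²*25 = -125*d²)
(T(238) + (-157105 - 185773))*(P + G) = (-125*238² + (-157105 - 185773))*(-225425 + 200459) = (-125*56644 - 342878)*(-24966) = (-7080500 - 342878)*(-24966) = -7423378*(-24966) = 185332055148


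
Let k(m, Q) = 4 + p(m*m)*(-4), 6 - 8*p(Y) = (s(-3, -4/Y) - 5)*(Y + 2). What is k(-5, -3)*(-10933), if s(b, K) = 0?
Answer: 1454089/2 ≈ 7.2704e+5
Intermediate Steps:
p(Y) = 2 + 5*Y/8 (p(Y) = ¾ - (0 - 5)*(Y + 2)/8 = ¾ - (-5)*(2 + Y)/8 = ¾ - (-10 - 5*Y)/8 = ¾ + (5/4 + 5*Y/8) = 2 + 5*Y/8)
k(m, Q) = -4 - 5*m²/2 (k(m, Q) = 4 + (2 + 5*(m*m)/8)*(-4) = 4 + (2 + 5*m²/8)*(-4) = 4 + (-8 - 5*m²/2) = -4 - 5*m²/2)
k(-5, -3)*(-10933) = (-4 - 5/2*(-5)²)*(-10933) = (-4 - 5/2*25)*(-10933) = (-4 - 125/2)*(-10933) = -133/2*(-10933) = 1454089/2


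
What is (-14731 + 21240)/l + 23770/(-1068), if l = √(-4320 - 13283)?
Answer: -11885/534 - 6509*I*√17603/17603 ≈ -22.257 - 49.059*I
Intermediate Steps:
l = I*√17603 (l = √(-17603) = I*√17603 ≈ 132.68*I)
(-14731 + 21240)/l + 23770/(-1068) = (-14731 + 21240)/((I*√17603)) + 23770/(-1068) = 6509*(-I*√17603/17603) + 23770*(-1/1068) = -6509*I*√17603/17603 - 11885/534 = -11885/534 - 6509*I*√17603/17603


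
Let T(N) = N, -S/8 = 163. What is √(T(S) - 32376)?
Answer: 4*I*√2105 ≈ 183.52*I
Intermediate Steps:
S = -1304 (S = -8*163 = -1304)
√(T(S) - 32376) = √(-1304 - 32376) = √(-33680) = 4*I*√2105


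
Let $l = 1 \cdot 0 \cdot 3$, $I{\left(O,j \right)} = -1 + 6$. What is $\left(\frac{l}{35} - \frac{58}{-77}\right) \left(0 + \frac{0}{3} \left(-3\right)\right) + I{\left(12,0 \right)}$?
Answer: $5$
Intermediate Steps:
$I{\left(O,j \right)} = 5$
$l = 0$ ($l = 0 \cdot 3 = 0$)
$\left(\frac{l}{35} - \frac{58}{-77}\right) \left(0 + \frac{0}{3} \left(-3\right)\right) + I{\left(12,0 \right)} = \left(\frac{0}{35} - \frac{58}{-77}\right) \left(0 + \frac{0}{3} \left(-3\right)\right) + 5 = \left(0 \cdot \frac{1}{35} - - \frac{58}{77}\right) \left(0 + 0 \cdot \frac{1}{3} \left(-3\right)\right) + 5 = \left(0 + \frac{58}{77}\right) \left(0 + 0 \left(-3\right)\right) + 5 = \frac{58 \left(0 + 0\right)}{77} + 5 = \frac{58}{77} \cdot 0 + 5 = 0 + 5 = 5$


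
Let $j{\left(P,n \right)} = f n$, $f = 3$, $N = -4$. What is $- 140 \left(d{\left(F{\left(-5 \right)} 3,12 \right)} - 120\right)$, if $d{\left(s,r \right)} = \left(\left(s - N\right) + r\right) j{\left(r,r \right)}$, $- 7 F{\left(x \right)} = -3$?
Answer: $-70320$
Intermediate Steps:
$F{\left(x \right)} = \frac{3}{7}$ ($F{\left(x \right)} = \left(- \frac{1}{7}\right) \left(-3\right) = \frac{3}{7}$)
$j{\left(P,n \right)} = 3 n$
$d{\left(s,r \right)} = 3 r \left(4 + r + s\right)$ ($d{\left(s,r \right)} = \left(\left(s - -4\right) + r\right) 3 r = \left(\left(s + 4\right) + r\right) 3 r = \left(\left(4 + s\right) + r\right) 3 r = \left(4 + r + s\right) 3 r = 3 r \left(4 + r + s\right)$)
$- 140 \left(d{\left(F{\left(-5 \right)} 3,12 \right)} - 120\right) = - 140 \left(3 \cdot 12 \left(4 + 12 + \frac{3}{7} \cdot 3\right) - 120\right) = - 140 \left(3 \cdot 12 \left(4 + 12 + \frac{9}{7}\right) - 120\right) = - 140 \left(3 \cdot 12 \cdot \frac{121}{7} - 120\right) = - 140 \left(\frac{4356}{7} - 120\right) = \left(-140\right) \frac{3516}{7} = -70320$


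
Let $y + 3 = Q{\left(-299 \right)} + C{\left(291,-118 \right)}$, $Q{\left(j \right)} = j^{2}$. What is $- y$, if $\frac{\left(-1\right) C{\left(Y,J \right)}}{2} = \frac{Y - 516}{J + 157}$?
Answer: $- \frac{1162324}{13} \approx -89410.0$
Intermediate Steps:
$C{\left(Y,J \right)} = - \frac{2 \left(-516 + Y\right)}{157 + J}$ ($C{\left(Y,J \right)} = - 2 \frac{Y - 516}{J + 157} = - 2 \frac{-516 + Y}{157 + J} = - \frac{2 \left(-516 + Y\right)}{157 + J}$)
$y = \frac{1162324}{13}$ ($y = -3 + \left(\left(-299\right)^{2} + \frac{2 \left(516 - 291\right)}{157 - 118}\right) = -3 + \left(89401 + \frac{2 \left(516 - 291\right)}{39}\right) = -3 + \left(89401 + 2 \cdot \frac{1}{39} \cdot 225\right) = -3 + \left(89401 + \frac{150}{13}\right) = -3 + \frac{1162363}{13} = \frac{1162324}{13} \approx 89410.0$)
$- y = \left(-1\right) \frac{1162324}{13} = - \frac{1162324}{13}$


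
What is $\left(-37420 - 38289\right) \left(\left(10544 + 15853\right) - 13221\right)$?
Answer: $-997541784$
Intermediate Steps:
$\left(-37420 - 38289\right) \left(\left(10544 + 15853\right) - 13221\right) = - 75709 \left(26397 - 13221\right) = \left(-75709\right) 13176 = -997541784$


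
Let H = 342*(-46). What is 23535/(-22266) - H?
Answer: 38918353/2474 ≈ 15731.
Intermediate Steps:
H = -15732
23535/(-22266) - H = 23535/(-22266) - 1*(-15732) = 23535*(-1/22266) + 15732 = -2615/2474 + 15732 = 38918353/2474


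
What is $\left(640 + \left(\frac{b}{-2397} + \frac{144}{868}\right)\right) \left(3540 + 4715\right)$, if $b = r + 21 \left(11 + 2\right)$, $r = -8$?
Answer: $\frac{2748288833485}{520149} \approx 5.2837 \cdot 10^{6}$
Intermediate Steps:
$b = 265$ ($b = -8 + 21 \left(11 + 2\right) = -8 + 21 \cdot 13 = -8 + 273 = 265$)
$\left(640 + \left(\frac{b}{-2397} + \frac{144}{868}\right)\right) \left(3540 + 4715\right) = \left(640 + \left(\frac{265}{-2397} + \frac{144}{868}\right)\right) \left(3540 + 4715\right) = \left(640 + \left(265 \left(- \frac{1}{2397}\right) + 144 \cdot \frac{1}{868}\right)\right) 8255 = \left(640 + \left(- \frac{265}{2397} + \frac{36}{217}\right)\right) 8255 = \left(640 + \frac{28787}{520149}\right) 8255 = \frac{332924147}{520149} \cdot 8255 = \frac{2748288833485}{520149}$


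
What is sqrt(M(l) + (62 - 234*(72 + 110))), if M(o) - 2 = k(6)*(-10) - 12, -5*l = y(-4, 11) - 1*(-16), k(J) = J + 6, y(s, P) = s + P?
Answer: 4*I*sqrt(2666) ≈ 206.53*I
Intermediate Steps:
y(s, P) = P + s
k(J) = 6 + J
l = -23/5 (l = -((11 - 4) - 1*(-16))/5 = -(7 + 16)/5 = -1/5*23 = -23/5 ≈ -4.6000)
M(o) = -130 (M(o) = 2 + ((6 + 6)*(-10) - 12) = 2 + (12*(-10) - 12) = 2 + (-120 - 12) = 2 - 132 = -130)
sqrt(M(l) + (62 - 234*(72 + 110))) = sqrt(-130 + (62 - 234*(72 + 110))) = sqrt(-130 + (62 - 234*182)) = sqrt(-130 + (62 - 42588)) = sqrt(-130 - 42526) = sqrt(-42656) = 4*I*sqrt(2666)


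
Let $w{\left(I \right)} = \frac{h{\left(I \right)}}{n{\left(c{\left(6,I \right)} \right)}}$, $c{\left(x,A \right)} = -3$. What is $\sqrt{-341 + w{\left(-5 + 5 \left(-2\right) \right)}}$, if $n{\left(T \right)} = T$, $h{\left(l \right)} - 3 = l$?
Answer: $i \sqrt{337} \approx 18.358 i$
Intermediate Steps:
$h{\left(l \right)} = 3 + l$
$w{\left(I \right)} = -1 - \frac{I}{3}$ ($w{\left(I \right)} = \frac{3 + I}{-3} = \left(3 + I\right) \left(- \frac{1}{3}\right) = -1 - \frac{I}{3}$)
$\sqrt{-341 + w{\left(-5 + 5 \left(-2\right) \right)}} = \sqrt{-341 - \left(1 + \frac{-5 + 5 \left(-2\right)}{3}\right)} = \sqrt{-341 - \left(1 + \frac{-5 - 10}{3}\right)} = \sqrt{-341 - -4} = \sqrt{-341 + \left(-1 + 5\right)} = \sqrt{-341 + 4} = \sqrt{-337} = i \sqrt{337}$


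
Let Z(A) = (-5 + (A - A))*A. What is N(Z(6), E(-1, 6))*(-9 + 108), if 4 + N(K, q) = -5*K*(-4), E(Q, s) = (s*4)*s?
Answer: -59796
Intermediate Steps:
Z(A) = -5*A (Z(A) = (-5 + 0)*A = -5*A)
E(Q, s) = 4*s² (E(Q, s) = (4*s)*s = 4*s²)
N(K, q) = -4 + 20*K (N(K, q) = -4 - 5*K*(-4) = -4 + 20*K)
N(Z(6), E(-1, 6))*(-9 + 108) = (-4 + 20*(-5*6))*(-9 + 108) = (-4 + 20*(-30))*99 = (-4 - 600)*99 = -604*99 = -59796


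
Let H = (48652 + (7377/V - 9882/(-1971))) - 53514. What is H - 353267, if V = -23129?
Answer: -604663165100/1688417 ≈ -3.5812e+5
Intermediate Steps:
H = -8201156761/1688417 (H = (48652 + (7377/(-23129) - 9882/(-1971))) - 53514 = (48652 + (7377*(-1/23129) - 9882*(-1/1971))) - 53514 = (48652 + (-7377/23129 + 366/73)) - 53514 = (48652 + 7926693/1688417) - 53514 = 82152790577/1688417 - 53514 = -8201156761/1688417 ≈ -4857.3)
H - 353267 = -8201156761/1688417 - 353267 = -604663165100/1688417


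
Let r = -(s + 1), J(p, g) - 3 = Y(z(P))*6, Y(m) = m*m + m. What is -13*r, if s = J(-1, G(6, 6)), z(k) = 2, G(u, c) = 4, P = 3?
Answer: 520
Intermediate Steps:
Y(m) = m + m² (Y(m) = m² + m = m + m²)
J(p, g) = 39 (J(p, g) = 3 + (2*(1 + 2))*6 = 3 + (2*3)*6 = 3 + 6*6 = 3 + 36 = 39)
s = 39
r = -40 (r = -(39 + 1) = -1*40 = -40)
-13*r = -13*(-40) = 520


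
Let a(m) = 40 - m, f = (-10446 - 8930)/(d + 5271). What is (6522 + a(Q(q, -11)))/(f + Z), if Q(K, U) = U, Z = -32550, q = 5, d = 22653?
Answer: -6555159/32462342 ≈ -0.20193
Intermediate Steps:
f = -4844/6981 (f = (-10446 - 8930)/(22653 + 5271) = -19376/27924 = -19376*1/27924 = -4844/6981 ≈ -0.69388)
(6522 + a(Q(q, -11)))/(f + Z) = (6522 + (40 - 1*(-11)))/(-4844/6981 - 32550) = (6522 + (40 + 11))/(-227236394/6981) = (6522 + 51)*(-6981/227236394) = 6573*(-6981/227236394) = -6555159/32462342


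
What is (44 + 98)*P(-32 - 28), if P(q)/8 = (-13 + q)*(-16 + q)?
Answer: 6302528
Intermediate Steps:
P(q) = 8*(-16 + q)*(-13 + q) (P(q) = 8*((-13 + q)*(-16 + q)) = 8*((-16 + q)*(-13 + q)) = 8*(-16 + q)*(-13 + q))
(44 + 98)*P(-32 - 28) = (44 + 98)*(1664 - 232*(-32 - 28) + 8*(-32 - 28)²) = 142*(1664 - 232*(-60) + 8*(-60)²) = 142*(1664 + 13920 + 8*3600) = 142*(1664 + 13920 + 28800) = 142*44384 = 6302528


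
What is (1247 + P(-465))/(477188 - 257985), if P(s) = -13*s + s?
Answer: 6827/219203 ≈ 0.031145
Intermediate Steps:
P(s) = -12*s
(1247 + P(-465))/(477188 - 257985) = (1247 - 12*(-465))/(477188 - 257985) = (1247 + 5580)/219203 = 6827*(1/219203) = 6827/219203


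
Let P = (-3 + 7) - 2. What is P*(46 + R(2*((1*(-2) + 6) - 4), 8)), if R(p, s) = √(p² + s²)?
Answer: 108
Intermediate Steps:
P = 2 (P = 4 - 2 = 2)
P*(46 + R(2*((1*(-2) + 6) - 4), 8)) = 2*(46 + √((2*((1*(-2) + 6) - 4))² + 8²)) = 2*(46 + √((2*((-2 + 6) - 4))² + 64)) = 2*(46 + √((2*(4 - 4))² + 64)) = 2*(46 + √((2*0)² + 64)) = 2*(46 + √(0² + 64)) = 2*(46 + √(0 + 64)) = 2*(46 + √64) = 2*(46 + 8) = 2*54 = 108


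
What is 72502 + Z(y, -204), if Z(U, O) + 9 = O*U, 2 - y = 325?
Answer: 138385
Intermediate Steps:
y = -323 (y = 2 - 1*325 = 2 - 325 = -323)
Z(U, O) = -9 + O*U
72502 + Z(y, -204) = 72502 + (-9 - 204*(-323)) = 72502 + (-9 + 65892) = 72502 + 65883 = 138385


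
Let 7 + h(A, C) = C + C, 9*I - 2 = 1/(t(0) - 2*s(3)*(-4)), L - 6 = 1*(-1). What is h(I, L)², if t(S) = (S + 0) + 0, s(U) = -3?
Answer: 9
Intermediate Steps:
L = 5 (L = 6 + 1*(-1) = 6 - 1 = 5)
t(S) = S (t(S) = S + 0 = S)
I = 47/216 (I = 2/9 + 1/(9*(0 - 2*(-3)*(-4))) = 2/9 + 1/(9*(0 + 6*(-4))) = 2/9 + 1/(9*(0 - 24)) = 2/9 + (⅑)/(-24) = 2/9 + (⅑)*(-1/24) = 2/9 - 1/216 = 47/216 ≈ 0.21759)
h(A, C) = -7 + 2*C (h(A, C) = -7 + (C + C) = -7 + 2*C)
h(I, L)² = (-7 + 2*5)² = (-7 + 10)² = 3² = 9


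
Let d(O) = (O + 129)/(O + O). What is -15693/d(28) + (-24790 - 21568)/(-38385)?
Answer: -33725766874/6026445 ≈ -5596.3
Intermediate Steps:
d(O) = (129 + O)/(2*O) (d(O) = (129 + O)/((2*O)) = (129 + O)*(1/(2*O)) = (129 + O)/(2*O))
-15693/d(28) + (-24790 - 21568)/(-38385) = -15693*56/(129 + 28) + (-24790 - 21568)/(-38385) = -15693/((1/2)*(1/28)*157) - 46358*(-1/38385) = -15693/157/56 + 46358/38385 = -15693*56/157 + 46358/38385 = -878808/157 + 46358/38385 = -33725766874/6026445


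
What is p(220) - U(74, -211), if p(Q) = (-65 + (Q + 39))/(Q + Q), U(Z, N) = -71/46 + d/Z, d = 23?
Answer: 313327/187220 ≈ 1.6736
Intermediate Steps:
U(Z, N) = -71/46 + 23/Z
p(Q) = (-26 + Q)/(2*Q) (p(Q) = (-65 + (39 + Q))/((2*Q)) = (-26 + Q)*(1/(2*Q)) = (-26 + Q)/(2*Q))
p(220) - U(74, -211) = (½)*(-26 + 220)/220 - (-71/46 + 23/74) = (½)*(1/220)*194 - (-71/46 + 23*(1/74)) = 97/220 - (-71/46 + 23/74) = 97/220 - 1*(-1049/851) = 97/220 + 1049/851 = 313327/187220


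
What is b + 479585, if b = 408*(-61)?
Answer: 454697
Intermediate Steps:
b = -24888
b + 479585 = -24888 + 479585 = 454697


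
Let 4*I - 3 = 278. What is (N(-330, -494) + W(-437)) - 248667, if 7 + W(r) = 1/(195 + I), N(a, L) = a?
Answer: -264193240/1061 ≈ -2.4900e+5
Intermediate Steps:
I = 281/4 (I = ¾ + (¼)*278 = ¾ + 139/2 = 281/4 ≈ 70.250)
W(r) = -7423/1061 (W(r) = -7 + 1/(195 + 281/4) = -7 + 1/(1061/4) = -7 + 4/1061 = -7423/1061)
(N(-330, -494) + W(-437)) - 248667 = (-330 - 7423/1061) - 248667 = -357553/1061 - 248667 = -264193240/1061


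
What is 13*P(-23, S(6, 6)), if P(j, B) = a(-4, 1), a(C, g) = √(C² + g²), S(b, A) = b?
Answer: 13*√17 ≈ 53.600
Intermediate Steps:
P(j, B) = √17 (P(j, B) = √((-4)² + 1²) = √(16 + 1) = √17)
13*P(-23, S(6, 6)) = 13*√17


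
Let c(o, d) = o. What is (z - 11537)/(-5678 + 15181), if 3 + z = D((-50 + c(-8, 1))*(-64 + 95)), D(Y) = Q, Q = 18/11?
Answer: -7466/6149 ≈ -1.2142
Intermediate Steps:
Q = 18/11 (Q = 18*(1/11) = 18/11 ≈ 1.6364)
D(Y) = 18/11
z = -15/11 (z = -3 + 18/11 = -15/11 ≈ -1.3636)
(z - 11537)/(-5678 + 15181) = (-15/11 - 11537)/(-5678 + 15181) = -126922/11/9503 = -126922/11*1/9503 = -7466/6149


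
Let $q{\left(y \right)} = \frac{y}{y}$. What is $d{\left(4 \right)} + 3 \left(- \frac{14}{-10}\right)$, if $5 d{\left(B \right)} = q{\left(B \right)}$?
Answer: $\frac{22}{5} \approx 4.4$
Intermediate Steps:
$q{\left(y \right)} = 1$
$d{\left(B \right)} = \frac{1}{5}$ ($d{\left(B \right)} = \frac{1}{5} \cdot 1 = \frac{1}{5}$)
$d{\left(4 \right)} + 3 \left(- \frac{14}{-10}\right) = \frac{1}{5} + 3 \left(- \frac{14}{-10}\right) = \frac{1}{5} + 3 \left(\left(-14\right) \left(- \frac{1}{10}\right)\right) = \frac{1}{5} + 3 \cdot \frac{7}{5} = \frac{1}{5} + \frac{21}{5} = \frac{22}{5}$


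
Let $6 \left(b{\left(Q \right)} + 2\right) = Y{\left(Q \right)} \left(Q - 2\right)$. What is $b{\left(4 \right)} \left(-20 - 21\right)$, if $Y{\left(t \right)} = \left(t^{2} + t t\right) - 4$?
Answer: $- \frac{902}{3} \approx -300.67$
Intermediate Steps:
$Y{\left(t \right)} = -4 + 2 t^{2}$ ($Y{\left(t \right)} = \left(t^{2} + t^{2}\right) - 4 = 2 t^{2} - 4 = -4 + 2 t^{2}$)
$b{\left(Q \right)} = -2 + \frac{\left(-4 + 2 Q^{2}\right) \left(-2 + Q\right)}{6}$ ($b{\left(Q \right)} = -2 + \frac{\left(-4 + 2 Q^{2}\right) \left(Q - 2\right)}{6} = -2 + \frac{\left(-4 + 2 Q^{2}\right) \left(-2 + Q\right)}{6}$)
$b{\left(4 \right)} \left(-20 - 21\right) = \left(- \frac{2}{3} - \frac{2 \cdot 4^{2}}{3} + \frac{1}{3} \cdot 4 \left(-2 + 4^{2}\right)\right) \left(-20 - 21\right) = \left(- \frac{2}{3} - \frac{32}{3} + \frac{1}{3} \cdot 4 \left(-2 + 16\right)\right) \left(-20 - 21\right) = \left(- \frac{2}{3} - \frac{32}{3} + \frac{1}{3} \cdot 4 \cdot 14\right) \left(-41\right) = \left(- \frac{2}{3} - \frac{32}{3} + \frac{56}{3}\right) \left(-41\right) = \frac{22}{3} \left(-41\right) = - \frac{902}{3}$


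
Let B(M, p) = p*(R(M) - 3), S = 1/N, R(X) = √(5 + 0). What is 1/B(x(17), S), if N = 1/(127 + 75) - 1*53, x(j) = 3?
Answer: 32115/808 + 10705*√5/808 ≈ 69.371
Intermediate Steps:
R(X) = √5
N = -10705/202 (N = 1/202 - 53 = -10705/202 ≈ -52.995)
S = -202/10705 (S = 1/(-10705/202) = -202/10705 ≈ -0.018870)
B(M, p) = p*(-3 + √5) (B(M, p) = p*(√5 - 3) = p*(-3 + √5))
1/B(x(17), S) = 1/(-202*(-3 + √5)/10705) = 1/(606/10705 - 202*√5/10705)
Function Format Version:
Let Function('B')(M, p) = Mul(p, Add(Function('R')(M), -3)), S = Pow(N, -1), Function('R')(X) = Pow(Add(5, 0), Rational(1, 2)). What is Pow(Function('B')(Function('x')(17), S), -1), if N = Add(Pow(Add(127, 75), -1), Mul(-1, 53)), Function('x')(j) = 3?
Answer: Add(Rational(32115, 808), Mul(Rational(10705, 808), Pow(5, Rational(1, 2)))) ≈ 69.371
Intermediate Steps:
Function('R')(X) = Pow(5, Rational(1, 2))
N = Rational(-10705, 202) (N = Add(Pow(202, -1), -53) = Add(Rational(1, 202), -53) = Rational(-10705, 202) ≈ -52.995)
S = Rational(-202, 10705) (S = Pow(Rational(-10705, 202), -1) = Rational(-202, 10705) ≈ -0.018870)
Function('B')(M, p) = Mul(p, Add(-3, Pow(5, Rational(1, 2)))) (Function('B')(M, p) = Mul(p, Add(Pow(5, Rational(1, 2)), -3)) = Mul(p, Add(-3, Pow(5, Rational(1, 2)))))
Pow(Function('B')(Function('x')(17), S), -1) = Pow(Mul(Rational(-202, 10705), Add(-3, Pow(5, Rational(1, 2)))), -1) = Pow(Add(Rational(606, 10705), Mul(Rational(-202, 10705), Pow(5, Rational(1, 2)))), -1)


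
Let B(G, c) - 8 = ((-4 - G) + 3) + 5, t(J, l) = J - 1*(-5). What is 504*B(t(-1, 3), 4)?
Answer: 4032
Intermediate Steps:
t(J, l) = 5 + J (t(J, l) = J + 5 = 5 + J)
B(G, c) = 12 - G (B(G, c) = 8 + (((-4 - G) + 3) + 5) = 8 + ((-1 - G) + 5) = 8 + (4 - G) = 12 - G)
504*B(t(-1, 3), 4) = 504*(12 - (5 - 1)) = 504*(12 - 1*4) = 504*(12 - 4) = 504*8 = 4032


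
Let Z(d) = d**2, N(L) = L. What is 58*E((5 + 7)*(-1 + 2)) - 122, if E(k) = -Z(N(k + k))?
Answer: -33530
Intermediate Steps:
E(k) = -4*k**2 (E(k) = -(k + k)**2 = -(2*k)**2 = -4*k**2)
58*E((5 + 7)*(-1 + 2)) - 122 = 58*(-4*(-1 + 2)**2*(5 + 7)**2) - 122 = 58*(-4*(12*1)**2) - 122 = 58*(-4*12**2) - 122 = 58*(-4*144) - 122 = 58*(-576) - 122 = -33408 - 122 = -33530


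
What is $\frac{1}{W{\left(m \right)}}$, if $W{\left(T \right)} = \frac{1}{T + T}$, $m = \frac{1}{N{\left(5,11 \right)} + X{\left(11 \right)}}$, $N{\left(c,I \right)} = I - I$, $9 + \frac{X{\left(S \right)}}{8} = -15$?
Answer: $- \frac{1}{96} \approx -0.010417$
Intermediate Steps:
$X{\left(S \right)} = -192$ ($X{\left(S \right)} = -72 + 8 \left(-15\right) = -72 - 120 = -192$)
$N{\left(c,I \right)} = 0$
$m = - \frac{1}{192}$ ($m = \frac{1}{0 - 192} = \frac{1}{-192} = - \frac{1}{192} \approx -0.0052083$)
$W{\left(T \right)} = \frac{1}{2 T}$
$\frac{1}{W{\left(m \right)}} = \frac{1}{\frac{1}{2} \frac{1}{- \frac{1}{192}}} = \frac{1}{\frac{1}{2} \left(-192\right)} = \frac{1}{-96} = - \frac{1}{96}$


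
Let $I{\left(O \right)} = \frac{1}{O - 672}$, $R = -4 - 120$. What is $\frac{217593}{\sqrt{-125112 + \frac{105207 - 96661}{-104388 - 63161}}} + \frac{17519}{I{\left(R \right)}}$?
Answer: $-13945124 - \frac{217593 i \sqrt{3512228995747666}}{20962399034} \approx -1.3945 \cdot 10^{7} - 615.17 i$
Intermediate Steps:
$R = -124$ ($R = -4 - 120 = -124$)
$I{\left(O \right)} = \frac{1}{-672 + O}$
$\frac{217593}{\sqrt{-125112 + \frac{105207 - 96661}{-104388 - 63161}}} + \frac{17519}{I{\left(R \right)}} = \frac{217593}{\sqrt{-125112 + \frac{105207 - 96661}{-104388 - 63161}}} + \frac{17519}{\frac{1}{-672 - 124}} = \frac{217593}{\sqrt{-125112 + \frac{8546}{-167549}}} + \frac{17519}{\frac{1}{-796}} = \frac{217593}{\sqrt{-125112 + 8546 \left(- \frac{1}{167549}\right)}} + \frac{17519}{- \frac{1}{796}} = \frac{217593}{\sqrt{-125112 - \frac{8546}{167549}}} + 17519 \left(-796\right) = \frac{217593}{\sqrt{- \frac{20962399034}{167549}}} - 13945124 = \frac{217593}{\frac{1}{167549} i \sqrt{3512228995747666}} - 13945124 = 217593 \left(- \frac{i \sqrt{3512228995747666}}{20962399034}\right) - 13945124 = - \frac{217593 i \sqrt{3512228995747666}}{20962399034} - 13945124 = -13945124 - \frac{217593 i \sqrt{3512228995747666}}{20962399034}$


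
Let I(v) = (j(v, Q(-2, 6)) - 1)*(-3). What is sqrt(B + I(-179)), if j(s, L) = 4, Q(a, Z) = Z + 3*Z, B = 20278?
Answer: sqrt(20269) ≈ 142.37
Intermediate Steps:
Q(a, Z) = 4*Z
I(v) = -9 (I(v) = (4 - 1)*(-3) = 3*(-3) = -9)
sqrt(B + I(-179)) = sqrt(20278 - 9) = sqrt(20269)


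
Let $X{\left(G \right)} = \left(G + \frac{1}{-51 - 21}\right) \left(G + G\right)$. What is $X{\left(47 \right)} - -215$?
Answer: $\frac{166741}{36} \approx 4631.7$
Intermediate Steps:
$X{\left(G \right)} = 2 G \left(- \frac{1}{72} + G\right)$ ($X{\left(G \right)} = \left(G + \frac{1}{-72}\right) 2 G = \left(G - \frac{1}{72}\right) 2 G = \left(- \frac{1}{72} + G\right) 2 G = 2 G \left(- \frac{1}{72} + G\right)$)
$X{\left(47 \right)} - -215 = \frac{1}{36} \cdot 47 \left(-1 + 72 \cdot 47\right) - -215 = \frac{1}{36} \cdot 47 \left(-1 + 3384\right) + 215 = \frac{1}{36} \cdot 47 \cdot 3383 + 215 = \frac{159001}{36} + 215 = \frac{166741}{36}$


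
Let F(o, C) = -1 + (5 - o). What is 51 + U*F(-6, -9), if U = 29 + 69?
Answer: 1031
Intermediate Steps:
F(o, C) = 4 - o
U = 98
51 + U*F(-6, -9) = 51 + 98*(4 - 1*(-6)) = 51 + 98*(4 + 6) = 51 + 98*10 = 51 + 980 = 1031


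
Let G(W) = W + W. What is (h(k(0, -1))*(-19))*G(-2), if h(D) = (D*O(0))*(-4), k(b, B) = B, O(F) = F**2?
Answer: 0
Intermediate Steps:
h(D) = 0 (h(D) = (D*0**2)*(-4) = (D*0)*(-4) = 0*(-4) = 0)
G(W) = 2*W
(h(k(0, -1))*(-19))*G(-2) = (0*(-19))*(2*(-2)) = 0*(-4) = 0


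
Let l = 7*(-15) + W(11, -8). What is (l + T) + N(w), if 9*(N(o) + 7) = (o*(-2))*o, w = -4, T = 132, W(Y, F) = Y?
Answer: 247/9 ≈ 27.444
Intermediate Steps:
N(o) = -7 - 2*o²/9 (N(o) = -7 + ((o*(-2))*o)/9 = -7 + ((-2*o)*o)/9 = -7 + (-2*o²)/9 = -7 - 2*o²/9)
l = -94 (l = 7*(-15) + 11 = -105 + 11 = -94)
(l + T) + N(w) = (-94 + 132) + (-7 - 2/9*(-4)²) = 38 + (-7 - 2/9*16) = 38 + (-7 - 32/9) = 38 - 95/9 = 247/9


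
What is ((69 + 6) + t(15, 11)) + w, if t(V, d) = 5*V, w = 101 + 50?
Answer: 301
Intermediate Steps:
w = 151
((69 + 6) + t(15, 11)) + w = ((69 + 6) + 5*15) + 151 = (75 + 75) + 151 = 150 + 151 = 301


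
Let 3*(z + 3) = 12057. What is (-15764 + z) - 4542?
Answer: -16290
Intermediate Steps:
z = 4016 (z = -3 + (⅓)*12057 = -3 + 4019 = 4016)
(-15764 + z) - 4542 = (-15764 + 4016) - 4542 = -11748 - 4542 = -16290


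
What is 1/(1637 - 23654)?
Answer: -1/22017 ≈ -4.5419e-5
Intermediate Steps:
1/(1637 - 23654) = 1/(-22017) = -1/22017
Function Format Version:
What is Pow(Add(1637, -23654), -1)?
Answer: Rational(-1, 22017) ≈ -4.5419e-5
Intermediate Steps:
Pow(Add(1637, -23654), -1) = Pow(-22017, -1) = Rational(-1, 22017)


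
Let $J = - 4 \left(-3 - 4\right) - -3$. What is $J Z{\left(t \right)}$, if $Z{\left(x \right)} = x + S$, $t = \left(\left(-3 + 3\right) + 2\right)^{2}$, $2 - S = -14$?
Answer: $620$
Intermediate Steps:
$S = 16$ ($S = 2 - -14 = 2 + 14 = 16$)
$t = 4$ ($t = \left(0 + 2\right)^{2} = 2^{2} = 4$)
$J = 31$ ($J = \left(-4\right) \left(-7\right) + 3 = 28 + 3 = 31$)
$Z{\left(x \right)} = 16 + x$ ($Z{\left(x \right)} = x + 16 = 16 + x$)
$J Z{\left(t \right)} = 31 \left(16 + 4\right) = 31 \cdot 20 = 620$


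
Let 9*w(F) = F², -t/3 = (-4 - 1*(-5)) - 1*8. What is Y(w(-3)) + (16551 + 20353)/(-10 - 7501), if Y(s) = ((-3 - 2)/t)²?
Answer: -2298127/473193 ≈ -4.8566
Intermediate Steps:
t = 21 (t = -3*((-4 - 1*(-5)) - 1*8) = -3*((-4 + 5) - 8) = -3*(1 - 8) = -3*(-7) = 21)
w(F) = F²/9
Y(s) = 25/441 (Y(s) = ((-3 - 2)/21)² = (-5*1/21)² = (-5/21)² = 25/441)
Y(w(-3)) + (16551 + 20353)/(-10 - 7501) = 25/441 + (16551 + 20353)/(-10 - 7501) = 25/441 + 36904/(-7511) = 25/441 + 36904*(-1/7511) = 25/441 - 5272/1073 = -2298127/473193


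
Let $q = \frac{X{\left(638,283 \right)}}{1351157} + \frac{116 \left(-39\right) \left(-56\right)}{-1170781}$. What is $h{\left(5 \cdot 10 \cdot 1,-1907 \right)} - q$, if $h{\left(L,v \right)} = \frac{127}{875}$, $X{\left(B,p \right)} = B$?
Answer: $\frac{499767926478109}{1384170325664875} \approx 0.36106$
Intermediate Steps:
$h{\left(L,v \right)} = \frac{127}{875}$ ($h{\left(L,v \right)} = 127 \cdot \frac{1}{875} = \frac{127}{875}$)
$q = - \frac{341560560730}{1581908943617}$ ($q = \frac{638}{1351157} + \frac{116 \left(-39\right) \left(-56\right)}{-1170781} = 638 \cdot \frac{1}{1351157} + \left(-4524\right) \left(-56\right) \left(- \frac{1}{1170781}\right) = \frac{638}{1351157} + 253344 \left(- \frac{1}{1170781}\right) = \frac{638}{1351157} - \frac{253344}{1170781} = - \frac{341560560730}{1581908943617} \approx -0.21592$)
$h{\left(5 \cdot 10 \cdot 1,-1907 \right)} - q = \frac{127}{875} - - \frac{341560560730}{1581908943617} = \frac{127}{875} + \frac{341560560730}{1581908943617} = \frac{499767926478109}{1384170325664875}$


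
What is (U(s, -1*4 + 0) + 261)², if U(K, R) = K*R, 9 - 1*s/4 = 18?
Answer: 164025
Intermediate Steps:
s = -36 (s = 36 - 4*18 = 36 - 72 = -36)
(U(s, -1*4 + 0) + 261)² = (-36*(-1*4 + 0) + 261)² = (-36*(-4 + 0) + 261)² = (-36*(-4) + 261)² = (144 + 261)² = 405² = 164025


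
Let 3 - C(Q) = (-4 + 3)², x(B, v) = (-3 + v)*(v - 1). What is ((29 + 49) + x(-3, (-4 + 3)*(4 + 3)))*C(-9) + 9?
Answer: 325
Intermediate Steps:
x(B, v) = (-1 + v)*(-3 + v) (x(B, v) = (-3 + v)*(-1 + v) = (-1 + v)*(-3 + v))
C(Q) = 2 (C(Q) = 3 - (-4 + 3)² = 3 - 1*(-1)² = 3 - 1*1 = 3 - 1 = 2)
((29 + 49) + x(-3, (-4 + 3)*(4 + 3)))*C(-9) + 9 = ((29 + 49) + (3 + ((-4 + 3)*(4 + 3))² - 4*(-4 + 3)*(4 + 3)))*2 + 9 = (78 + (3 + (-1*7)² - (-4)*7))*2 + 9 = (78 + (3 + (-7)² - 4*(-7)))*2 + 9 = (78 + (3 + 49 + 28))*2 + 9 = (78 + 80)*2 + 9 = 158*2 + 9 = 316 + 9 = 325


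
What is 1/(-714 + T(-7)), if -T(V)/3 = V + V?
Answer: -1/672 ≈ -0.0014881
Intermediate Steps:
T(V) = -6*V (T(V) = -3*(V + V) = -6*V)
1/(-714 + T(-7)) = 1/(-714 - 6*(-7)) = 1/(-714 + 42) = 1/(-672) = -1/672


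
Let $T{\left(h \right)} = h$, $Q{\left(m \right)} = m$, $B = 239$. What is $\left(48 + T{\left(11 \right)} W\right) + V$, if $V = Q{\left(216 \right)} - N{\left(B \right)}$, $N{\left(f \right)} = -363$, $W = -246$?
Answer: $-2079$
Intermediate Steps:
$V = 579$ ($V = 216 - -363 = 216 + 363 = 579$)
$\left(48 + T{\left(11 \right)} W\right) + V = \left(48 + 11 \left(-246\right)\right) + 579 = \left(48 - 2706\right) + 579 = -2658 + 579 = -2079$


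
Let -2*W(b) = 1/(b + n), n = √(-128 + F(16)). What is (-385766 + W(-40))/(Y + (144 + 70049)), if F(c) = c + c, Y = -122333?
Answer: 54521593/7369120 - I*√6/44214720 ≈ 7.3987 - 5.54e-8*I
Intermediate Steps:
F(c) = 2*c
n = 4*I*√6 (n = √(-128 + 2*16) = √(-128 + 32) = √(-96) = 4*I*√6 ≈ 9.798*I)
W(b) = -1/(2*(b + 4*I*√6))
(-385766 + W(-40))/(Y + (144 + 70049)) = (-385766 - 1/(2*(-40) + 8*I*√6))/(-122333 + (144 + 70049)) = (-385766 - 1/(-80 + 8*I*√6))/(-122333 + 70193) = (-385766 - 1/(-80 + 8*I*√6))/(-52140) = (-385766 - 1/(-80 + 8*I*√6))*(-1/52140) = 192883/26070 + 1/(52140*(-80 + 8*I*√6))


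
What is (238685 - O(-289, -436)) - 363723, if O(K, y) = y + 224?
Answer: -124826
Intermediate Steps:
O(K, y) = 224 + y
(238685 - O(-289, -436)) - 363723 = (238685 - (224 - 436)) - 363723 = (238685 - 1*(-212)) - 363723 = (238685 + 212) - 363723 = 238897 - 363723 = -124826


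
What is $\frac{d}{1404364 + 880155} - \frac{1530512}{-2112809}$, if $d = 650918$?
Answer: $\frac{4871749152390}{4826752303871} \approx 1.0093$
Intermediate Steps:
$\frac{d}{1404364 + 880155} - \frac{1530512}{-2112809} = \frac{650918}{1404364 + 880155} - \frac{1530512}{-2112809} = \frac{650918}{2284519} - - \frac{1530512}{2112809} = 650918 \cdot \frac{1}{2284519} + \frac{1530512}{2112809} = \frac{650918}{2284519} + \frac{1530512}{2112809} = \frac{4871749152390}{4826752303871}$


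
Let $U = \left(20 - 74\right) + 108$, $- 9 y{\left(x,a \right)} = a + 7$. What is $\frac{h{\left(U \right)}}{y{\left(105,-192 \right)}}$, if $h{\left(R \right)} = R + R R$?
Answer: $\frac{5346}{37} \approx 144.49$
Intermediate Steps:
$y{\left(x,a \right)} = - \frac{7}{9} - \frac{a}{9}$ ($y{\left(x,a \right)} = - \frac{a + 7}{9} = - \frac{7 + a}{9} = - \frac{7}{9} - \frac{a}{9}$)
$U = 54$ ($U = -54 + 108 = 54$)
$h{\left(R \right)} = R + R^{2}$
$\frac{h{\left(U \right)}}{y{\left(105,-192 \right)}} = \frac{54 \left(1 + 54\right)}{- \frac{7}{9} - - \frac{64}{3}} = \frac{54 \cdot 55}{- \frac{7}{9} + \frac{64}{3}} = \frac{2970}{\frac{185}{9}} = 2970 \cdot \frac{9}{185} = \frac{5346}{37}$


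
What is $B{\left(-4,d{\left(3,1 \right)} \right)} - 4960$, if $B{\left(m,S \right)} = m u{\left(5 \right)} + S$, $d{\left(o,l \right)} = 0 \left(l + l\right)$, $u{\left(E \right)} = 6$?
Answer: $-4984$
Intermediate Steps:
$d{\left(o,l \right)} = 0$ ($d{\left(o,l \right)} = 0 \cdot 2 l = 0$)
$B{\left(m,S \right)} = S + 6 m$ ($B{\left(m,S \right)} = m 6 + S = 6 m + S = S + 6 m$)
$B{\left(-4,d{\left(3,1 \right)} \right)} - 4960 = \left(0 + 6 \left(-4\right)\right) - 4960 = \left(0 - 24\right) - 4960 = -24 - 4960 = -4984$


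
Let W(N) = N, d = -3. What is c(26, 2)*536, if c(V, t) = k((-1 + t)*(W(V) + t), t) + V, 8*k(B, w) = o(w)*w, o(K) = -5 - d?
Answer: 13668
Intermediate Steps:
o(K) = -2 (o(K) = -5 - 1*(-3) = -5 + 3 = -2)
k(B, w) = -w/4 (k(B, w) = (-2*w)/8 = -w/4)
c(V, t) = V - t/4 (c(V, t) = -t/4 + V = V - t/4)
c(26, 2)*536 = (26 - ¼*2)*536 = (26 - ½)*536 = (51/2)*536 = 13668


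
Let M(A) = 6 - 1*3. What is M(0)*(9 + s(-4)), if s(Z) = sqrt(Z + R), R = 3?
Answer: 27 + 3*I ≈ 27.0 + 3.0*I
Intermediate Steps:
M(A) = 3 (M(A) = 6 - 3 = 3)
s(Z) = sqrt(3 + Z) (s(Z) = sqrt(Z + 3) = sqrt(3 + Z))
M(0)*(9 + s(-4)) = 3*(9 + sqrt(3 - 4)) = 3*(9 + sqrt(-1)) = 3*(9 + I) = 27 + 3*I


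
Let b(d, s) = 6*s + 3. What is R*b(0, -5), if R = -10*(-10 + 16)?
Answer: 1620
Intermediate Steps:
b(d, s) = 3 + 6*s
R = -60 (R = -10*6 = -60)
R*b(0, -5) = -60*(3 + 6*(-5)) = -60*(3 - 30) = -60*(-27) = 1620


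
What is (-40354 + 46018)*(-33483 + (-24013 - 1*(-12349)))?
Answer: -255712608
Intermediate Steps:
(-40354 + 46018)*(-33483 + (-24013 - 1*(-12349))) = 5664*(-33483 + (-24013 + 12349)) = 5664*(-33483 - 11664) = 5664*(-45147) = -255712608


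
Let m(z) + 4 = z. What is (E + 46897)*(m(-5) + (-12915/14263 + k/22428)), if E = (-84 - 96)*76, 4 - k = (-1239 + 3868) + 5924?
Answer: -109304095476011/319890564 ≈ -3.4169e+5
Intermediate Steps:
k = -8549 (k = 4 - ((-1239 + 3868) + 5924) = 4 - (2629 + 5924) = 4 - 1*8553 = 4 - 8553 = -8549)
E = -13680 (E = -180*76 = -13680)
m(z) = -4 + z
(E + 46897)*(m(-5) + (-12915/14263 + k/22428)) = (-13680 + 46897)*((-4 - 5) + (-12915/14263 - 8549/22428)) = 33217*(-9 + (-12915*1/14263 - 8549*1/22428)) = 33217*(-9 + (-12915/14263 - 8549/22428)) = 33217*(-9 - 411592007/319890564) = 33217*(-3290607083/319890564) = -109304095476011/319890564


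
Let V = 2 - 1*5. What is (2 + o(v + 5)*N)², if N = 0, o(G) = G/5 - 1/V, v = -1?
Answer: 4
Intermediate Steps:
V = -3 (V = 2 - 5 = -3)
o(G) = ⅓ + G/5 (o(G) = G/5 - 1/(-3) = G*(⅕) - 1*(-⅓) = G/5 + ⅓ = ⅓ + G/5)
(2 + o(v + 5)*N)² = (2 + (⅓ + (-1 + 5)/5)*0)² = (2 + (⅓ + (⅕)*4)*0)² = (2 + (⅓ + ⅘)*0)² = (2 + (17/15)*0)² = (2 + 0)² = 2² = 4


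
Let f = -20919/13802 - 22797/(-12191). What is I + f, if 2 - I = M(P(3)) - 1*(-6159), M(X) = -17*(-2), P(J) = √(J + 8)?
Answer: -1041639166097/168260182 ≈ -6190.6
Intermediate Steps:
P(J) = √(8 + J)
M(X) = 34
I = -6191 (I = 2 - (34 - 1*(-6159)) = 2 - (34 + 6159) = 2 - 1*6193 = 2 - 6193 = -6191)
f = 59620665/168260182 (f = -20919*1/13802 - 22797*(-1/12191) = -20919/13802 + 22797/12191 = 59620665/168260182 ≈ 0.35434)
I + f = -6191 + 59620665/168260182 = -1041639166097/168260182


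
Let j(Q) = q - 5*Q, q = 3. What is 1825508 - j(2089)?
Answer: 1835950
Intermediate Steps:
j(Q) = 3 - 5*Q
1825508 - j(2089) = 1825508 - (3 - 5*2089) = 1825508 - (3 - 10445) = 1825508 - 1*(-10442) = 1825508 + 10442 = 1835950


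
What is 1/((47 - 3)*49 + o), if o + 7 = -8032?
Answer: -1/5883 ≈ -0.00016998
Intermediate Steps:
o = -8039 (o = -7 - 8032 = -8039)
1/((47 - 3)*49 + o) = 1/((47 - 3)*49 - 8039) = 1/(44*49 - 8039) = 1/(2156 - 8039) = 1/(-5883) = -1/5883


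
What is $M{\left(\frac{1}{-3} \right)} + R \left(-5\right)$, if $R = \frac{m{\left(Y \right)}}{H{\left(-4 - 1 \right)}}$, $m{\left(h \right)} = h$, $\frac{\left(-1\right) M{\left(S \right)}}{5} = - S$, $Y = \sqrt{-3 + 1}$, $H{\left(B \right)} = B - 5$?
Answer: $- \frac{5}{3} + \frac{i \sqrt{2}}{2} \approx -1.6667 + 0.70711 i$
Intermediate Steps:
$H{\left(B \right)} = -5 + B$ ($H{\left(B \right)} = B - 5 = -5 + B$)
$Y = i \sqrt{2}$ ($Y = \sqrt{-2} = i \sqrt{2} \approx 1.4142 i$)
$M{\left(S \right)} = 5 S$ ($M{\left(S \right)} = - 5 \left(- S\right) = 5 S$)
$R = - \frac{i \sqrt{2}}{10}$ ($R = \frac{i \sqrt{2}}{-5 - 5} = \frac{i \sqrt{2}}{-10} = i \sqrt{2} \left(- \frac{1}{10}\right) = - \frac{i \sqrt{2}}{10} \approx - 0.14142 i$)
$M{\left(\frac{1}{-3} \right)} + R \left(-5\right) = \frac{5}{-3} + - \frac{i \sqrt{2}}{10} \left(-5\right) = 5 \left(- \frac{1}{3}\right) + \frac{i \sqrt{2}}{2} = - \frac{5}{3} + \frac{i \sqrt{2}}{2}$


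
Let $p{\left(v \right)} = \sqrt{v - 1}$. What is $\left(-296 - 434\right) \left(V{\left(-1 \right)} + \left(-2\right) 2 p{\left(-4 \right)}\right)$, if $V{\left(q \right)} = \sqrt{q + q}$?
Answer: $730 i \left(- \sqrt{2} + 4 \sqrt{5}\right) \approx 5496.9 i$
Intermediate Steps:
$p{\left(v \right)} = \sqrt{-1 + v}$
$V{\left(q \right)} = \sqrt{2} \sqrt{q}$ ($V{\left(q \right)} = \sqrt{2 q} = \sqrt{2} \sqrt{q}$)
$\left(-296 - 434\right) \left(V{\left(-1 \right)} + \left(-2\right) 2 p{\left(-4 \right)}\right) = \left(-296 - 434\right) \left(\sqrt{2} \sqrt{-1} + \left(-2\right) 2 \sqrt{-1 - 4}\right) = - 730 \left(\sqrt{2} i - 4 \sqrt{-5}\right) = - 730 \left(i \sqrt{2} - 4 i \sqrt{5}\right) = - 730 i \sqrt{2} + 2920 i \sqrt{5}$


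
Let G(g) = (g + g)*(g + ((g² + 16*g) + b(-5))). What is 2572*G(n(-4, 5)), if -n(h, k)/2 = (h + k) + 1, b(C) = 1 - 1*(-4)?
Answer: 967072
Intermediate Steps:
b(C) = 5 (b(C) = 1 + 4 = 5)
n(h, k) = -2 - 2*h - 2*k (n(h, k) = -2*((h + k) + 1) = -2*(1 + h + k) = -2 - 2*h - 2*k)
G(g) = 2*g*(5 + g² + 17*g) (G(g) = (g + g)*(g + ((g² + 16*g) + 5)) = (2*g)*(g + (5 + g² + 16*g)) = (2*g)*(5 + g² + 17*g) = 2*g*(5 + g² + 17*g))
2572*G(n(-4, 5)) = 2572*(2*(-2 - 2*(-4) - 2*5)*(5 + (-2 - 2*(-4) - 2*5)² + 17*(-2 - 2*(-4) - 2*5))) = 2572*(2*(-2 + 8 - 10)*(5 + (-2 + 8 - 10)² + 17*(-2 + 8 - 10))) = 2572*(2*(-4)*(5 + (-4)² + 17*(-4))) = 2572*(2*(-4)*(5 + 16 - 68)) = 2572*(2*(-4)*(-47)) = 2572*376 = 967072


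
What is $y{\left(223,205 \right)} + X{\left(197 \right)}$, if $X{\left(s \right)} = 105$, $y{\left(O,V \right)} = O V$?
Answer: $45820$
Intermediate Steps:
$y{\left(223,205 \right)} + X{\left(197 \right)} = 223 \cdot 205 + 105 = 45715 + 105 = 45820$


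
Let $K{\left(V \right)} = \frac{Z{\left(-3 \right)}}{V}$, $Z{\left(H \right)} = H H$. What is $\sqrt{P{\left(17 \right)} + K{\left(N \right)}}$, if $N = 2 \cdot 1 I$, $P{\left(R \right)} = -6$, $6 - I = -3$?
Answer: $\frac{i \sqrt{22}}{2} \approx 2.3452 i$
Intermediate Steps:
$Z{\left(H \right)} = H^{2}$
$I = 9$ ($I = 6 - -3 = 6 + 3 = 9$)
$N = 18$ ($N = 2 \cdot 1 \cdot 9 = 2 \cdot 9 = 18$)
$K{\left(V \right)} = \frac{9}{V}$ ($K{\left(V \right)} = \frac{\left(-3\right)^{2}}{V} = \frac{9}{V}$)
$\sqrt{P{\left(17 \right)} + K{\left(N \right)}} = \sqrt{-6 + \frac{9}{18}} = \sqrt{-6 + 9 \cdot \frac{1}{18}} = \sqrt{-6 + \frac{1}{2}} = \sqrt{- \frac{11}{2}} = \frac{i \sqrt{22}}{2}$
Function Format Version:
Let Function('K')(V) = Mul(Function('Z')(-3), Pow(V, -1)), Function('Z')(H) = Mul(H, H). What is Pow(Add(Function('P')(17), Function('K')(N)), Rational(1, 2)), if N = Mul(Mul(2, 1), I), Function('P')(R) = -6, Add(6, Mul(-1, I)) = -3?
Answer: Mul(Rational(1, 2), I, Pow(22, Rational(1, 2))) ≈ Mul(2.3452, I)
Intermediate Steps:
Function('Z')(H) = Pow(H, 2)
I = 9 (I = Add(6, Mul(-1, -3)) = Add(6, 3) = 9)
N = 18 (N = Mul(Mul(2, 1), 9) = Mul(2, 9) = 18)
Function('K')(V) = Mul(9, Pow(V, -1)) (Function('K')(V) = Mul(Pow(-3, 2), Pow(V, -1)) = Mul(9, Pow(V, -1)))
Pow(Add(Function('P')(17), Function('K')(N)), Rational(1, 2)) = Pow(Add(-6, Mul(9, Pow(18, -1))), Rational(1, 2)) = Pow(Add(-6, Mul(9, Rational(1, 18))), Rational(1, 2)) = Pow(Add(-6, Rational(1, 2)), Rational(1, 2)) = Pow(Rational(-11, 2), Rational(1, 2)) = Mul(Rational(1, 2), I, Pow(22, Rational(1, 2)))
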